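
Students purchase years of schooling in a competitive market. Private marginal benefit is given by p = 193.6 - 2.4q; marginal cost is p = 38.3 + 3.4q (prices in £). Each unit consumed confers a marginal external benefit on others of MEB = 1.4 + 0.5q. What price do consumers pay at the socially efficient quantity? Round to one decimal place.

P = £122.6

Social marginal benefit = demand + MEB = 195.0 - 1.9q.
Set SMB = MC: 195.0 - 1.9q = 38.3 + 3.4q → q* = 29.5660.
Consumer price on the demand curve at q*: 193.6 − 2.4×29.5660 = 122.6416.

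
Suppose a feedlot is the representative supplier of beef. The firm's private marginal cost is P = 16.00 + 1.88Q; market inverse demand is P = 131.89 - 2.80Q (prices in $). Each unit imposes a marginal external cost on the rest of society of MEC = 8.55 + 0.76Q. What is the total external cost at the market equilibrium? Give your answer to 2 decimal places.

Market equilibrium (private): 16.00 + 1.88Q = 131.89 - 2.80Q → Q_m = 24.7628.
Total external cost = ∫₀^{Q_m} (8.55 + 0.76Q) dQ = 8.55×24.7628 + ½×0.76×24.7628² = 444.7365.

$444.74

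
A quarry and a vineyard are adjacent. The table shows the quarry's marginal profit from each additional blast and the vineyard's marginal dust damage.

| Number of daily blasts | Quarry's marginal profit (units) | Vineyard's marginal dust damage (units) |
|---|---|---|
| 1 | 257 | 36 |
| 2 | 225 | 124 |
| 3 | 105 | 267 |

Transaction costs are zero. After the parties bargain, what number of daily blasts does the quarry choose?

Bargaining reaches the level where marginal profit last exceeds marginal dust damage.
That holds through level 2 (225 ≥ 124) but not at 3 (105 < 267).

2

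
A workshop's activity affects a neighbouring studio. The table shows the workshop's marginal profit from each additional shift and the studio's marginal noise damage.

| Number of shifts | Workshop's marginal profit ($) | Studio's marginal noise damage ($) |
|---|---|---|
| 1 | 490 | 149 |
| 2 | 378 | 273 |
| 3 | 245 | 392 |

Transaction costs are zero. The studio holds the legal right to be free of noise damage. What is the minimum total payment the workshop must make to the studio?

$422

Efficient level: marginal profit ≥ marginal noise damage through level 2, so k* = 2.
With the studio holding the right, the workshop must at least compensate total damage at k*: 149 + 273 = 422.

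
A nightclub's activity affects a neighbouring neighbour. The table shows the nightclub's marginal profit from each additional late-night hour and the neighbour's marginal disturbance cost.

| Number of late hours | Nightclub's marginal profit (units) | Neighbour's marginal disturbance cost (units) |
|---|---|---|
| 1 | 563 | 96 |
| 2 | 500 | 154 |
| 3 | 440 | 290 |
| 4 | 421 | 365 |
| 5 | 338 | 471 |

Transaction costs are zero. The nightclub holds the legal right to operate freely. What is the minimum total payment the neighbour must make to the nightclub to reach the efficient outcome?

Left alone the nightclub would choose level 5 (marginal profit stays positive).
Efficient level: k* = 4 (marginal profit ≥ marginal disturbance cost through 4).
The neighbour must at least cover the nightclub's forgone profit from cutting 5→4: 338 = 338.

338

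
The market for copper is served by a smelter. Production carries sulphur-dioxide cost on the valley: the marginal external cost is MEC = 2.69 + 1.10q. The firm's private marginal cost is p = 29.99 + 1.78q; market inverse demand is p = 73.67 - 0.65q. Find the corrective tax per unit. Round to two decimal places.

tax = 15.46 per unit

Social marginal cost = private MC + MEC = 32.68 + 2.88q.
Set SMC = demand: 32.68 + 2.88q = 73.67 - 0.65q → q* = 11.6119.
The Pigouvian tax equals MEC at q*: 2.69 + 1.10×11.6119 = 15.4631.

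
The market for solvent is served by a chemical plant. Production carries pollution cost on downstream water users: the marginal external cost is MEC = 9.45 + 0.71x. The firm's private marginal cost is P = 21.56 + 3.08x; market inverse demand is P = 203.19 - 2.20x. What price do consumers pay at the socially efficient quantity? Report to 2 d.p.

P = 139.95

Social marginal cost = private MC + MEC = 31.01 + 3.79x.
Set SMC = demand: 31.01 + 3.79x = 203.19 - 2.20x → x* = 28.7446.
Consumer price on the demand curve at x*: 203.19 − 2.20×28.7446 = 139.9519.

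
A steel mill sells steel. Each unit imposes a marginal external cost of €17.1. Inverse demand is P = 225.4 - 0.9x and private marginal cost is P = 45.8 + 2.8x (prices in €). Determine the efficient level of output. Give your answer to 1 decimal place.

x* = 43.9

Social marginal cost = private MC + MEC = 62.9 + 2.8x.
Set SMC = demand: 62.9 + 2.8x = 225.4 - 0.9x → x* = 43.9189.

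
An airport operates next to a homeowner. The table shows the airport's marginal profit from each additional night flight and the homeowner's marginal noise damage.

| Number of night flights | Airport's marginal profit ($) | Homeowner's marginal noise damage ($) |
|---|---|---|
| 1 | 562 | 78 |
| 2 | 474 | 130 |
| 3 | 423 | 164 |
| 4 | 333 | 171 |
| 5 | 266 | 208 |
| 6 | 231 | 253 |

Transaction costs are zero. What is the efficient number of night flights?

5

Bargaining reaches the level where marginal profit last exceeds marginal noise damage.
That holds through level 5 (266 ≥ 208) but not at 6 (231 < 253).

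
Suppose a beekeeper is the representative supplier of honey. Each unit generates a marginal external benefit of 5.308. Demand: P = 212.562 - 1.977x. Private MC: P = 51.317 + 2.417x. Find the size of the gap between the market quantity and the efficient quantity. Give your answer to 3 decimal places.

1.208 units

Market equilibrium (private): 51.317 + 2.417x = 212.562 - 1.977x → x_m = 36.6966.
Social marginal cost = private MC − MEB = 46.009 + 2.417x.
Set SMC = demand: 46.009 + 2.417x = 212.562 - 1.977x → x* = 37.9046.
Gap = |36.6966 − 37.9046| = 1.2080.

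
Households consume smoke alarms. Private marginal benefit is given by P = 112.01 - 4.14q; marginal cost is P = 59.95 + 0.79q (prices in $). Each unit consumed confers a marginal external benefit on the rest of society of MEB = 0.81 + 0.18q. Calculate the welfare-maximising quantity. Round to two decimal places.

q* = 11.13

Social marginal benefit = demand + MEB = 112.82 - 3.96q.
Set SMB = MC: 112.82 - 3.96q = 59.95 + 0.79q → q* = 11.1305.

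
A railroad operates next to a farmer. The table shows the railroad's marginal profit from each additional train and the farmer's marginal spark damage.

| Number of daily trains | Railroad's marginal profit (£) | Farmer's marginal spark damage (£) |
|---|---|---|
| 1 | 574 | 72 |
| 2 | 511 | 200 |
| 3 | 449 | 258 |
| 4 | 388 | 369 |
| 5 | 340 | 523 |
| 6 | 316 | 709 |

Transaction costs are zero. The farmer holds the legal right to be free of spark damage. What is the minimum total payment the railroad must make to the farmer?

Efficient level: marginal profit ≥ marginal spark damage through level 4, so k* = 4.
With the farmer holding the right, the railroad must at least compensate total damage at k*: 72 + 200 + 258 + 369 = 899.

£899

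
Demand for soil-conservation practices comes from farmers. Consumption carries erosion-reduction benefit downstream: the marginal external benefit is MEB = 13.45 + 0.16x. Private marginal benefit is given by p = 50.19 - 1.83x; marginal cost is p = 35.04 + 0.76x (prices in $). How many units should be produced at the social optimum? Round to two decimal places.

Social marginal benefit = demand + MEB = 63.64 - 1.67x.
Set SMB = MC: 63.64 - 1.67x = 35.04 + 0.76x → x* = 11.7695.

x* = 11.77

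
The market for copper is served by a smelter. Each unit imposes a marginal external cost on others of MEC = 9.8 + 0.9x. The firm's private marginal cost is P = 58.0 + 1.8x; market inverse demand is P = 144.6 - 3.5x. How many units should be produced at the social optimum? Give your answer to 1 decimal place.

Social marginal cost = private MC + MEC = 67.8 + 2.7x.
Set SMC = demand: 67.8 + 2.7x = 144.6 - 3.5x → x* = 12.3871.

x* = 12.4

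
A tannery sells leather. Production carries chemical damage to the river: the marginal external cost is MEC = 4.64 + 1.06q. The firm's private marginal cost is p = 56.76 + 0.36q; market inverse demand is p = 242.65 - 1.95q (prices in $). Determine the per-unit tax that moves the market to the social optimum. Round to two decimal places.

tax = $61.65 per unit

Social marginal cost = private MC + MEC = 61.40 + 1.42q.
Set SMC = demand: 61.40 + 1.42q = 242.65 - 1.95q → q* = 53.7834.
The Pigouvian tax equals MEC at q*: 4.64 + 1.06×53.7834 = 61.6504.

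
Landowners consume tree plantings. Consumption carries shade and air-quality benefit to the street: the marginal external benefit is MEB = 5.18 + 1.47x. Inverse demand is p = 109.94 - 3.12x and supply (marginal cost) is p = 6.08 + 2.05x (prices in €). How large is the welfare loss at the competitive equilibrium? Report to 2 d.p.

DWL = €162.82

Market equilibrium (private): 6.08 + 2.05x = 109.94 - 3.12x → x_m = 20.0890.
Social marginal benefit = demand + MEB = 115.12 - 1.65x.
Set SMB = MC: 115.12 - 1.65x = 6.08 + 2.05x → x* = 29.4703.
Between x* and x_m the wedge SMB − MC runs linearly from 0 to MEB(x_m), so the loss is a triangle.
DWL = ½ × 9.3813 × 34.7108 = 162.8162.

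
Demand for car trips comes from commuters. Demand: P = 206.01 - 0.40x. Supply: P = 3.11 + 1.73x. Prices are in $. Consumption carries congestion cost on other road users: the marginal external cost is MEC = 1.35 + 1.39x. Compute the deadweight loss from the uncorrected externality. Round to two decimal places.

DWL = $2541.40

Market equilibrium (private): 3.11 + 1.73x = 206.01 - 0.40x → x_m = 95.2582.
Social marginal benefit = demand − MEC = 204.66 - 1.79x.
Set SMB = MC: 204.66 - 1.79x = 3.11 + 1.73x → x* = 57.2585.
The loss is the area between SMB and MC from x* to x_m; with linear curves that's a triangle of height MEC(x_m).
DWL = ½ × 37.9997 × 133.7589 = 2541.3990.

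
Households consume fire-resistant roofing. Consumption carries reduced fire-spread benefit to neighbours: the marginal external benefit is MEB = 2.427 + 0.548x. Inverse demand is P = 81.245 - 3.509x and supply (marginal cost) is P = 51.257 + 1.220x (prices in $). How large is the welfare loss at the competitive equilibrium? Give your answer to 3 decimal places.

Market equilibrium (private): 51.257 + 1.220x = 81.245 - 3.509x → x_m = 6.3413.
Social marginal benefit = demand + MEB = 83.672 - 2.961x.
Set SMB = MC: 83.672 - 2.961x = 51.257 + 1.220x → x* = 7.7529.
Between x* and x_m the wedge SMB − MC runs linearly from 0 to MEB(x_m), so the loss is a triangle.
DWL = ½ × 1.4116 × 5.9020 = 4.1656.

DWL = $4.166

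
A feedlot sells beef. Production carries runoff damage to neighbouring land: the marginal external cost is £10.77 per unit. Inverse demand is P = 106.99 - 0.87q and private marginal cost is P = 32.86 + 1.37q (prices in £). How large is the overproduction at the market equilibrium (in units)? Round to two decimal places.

Market equilibrium (private): 32.86 + 1.37q = 106.99 - 0.87q → q_m = 33.0938.
Social marginal cost = private MC + MEC = 43.63 + 1.37q.
Set SMC = demand: 43.63 + 1.37q = 106.99 - 0.87q → q* = 28.2857.
Gap = |33.0938 − 28.2857| = 4.8081.

4.81 units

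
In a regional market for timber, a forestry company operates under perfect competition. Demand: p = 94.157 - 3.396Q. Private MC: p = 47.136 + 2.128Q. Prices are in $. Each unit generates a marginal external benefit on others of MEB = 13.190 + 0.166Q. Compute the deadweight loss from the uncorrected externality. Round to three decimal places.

Market equilibrium (private): 47.136 + 2.128Q = 94.157 - 3.396Q → Q_m = 8.5121.
Social marginal cost = private MC − MEB = 33.946 + 1.962Q.
Set SMC = demand: 33.946 + 1.962Q = 94.157 - 3.396Q → Q* = 11.2376.
The loss is the area between SMC and demand from Q* to Q_m; with linear curves that's a triangle of height MEB(Q_m).
DWL = ½ × 2.7255 × 14.6030 = 19.9002.

DWL = $19.900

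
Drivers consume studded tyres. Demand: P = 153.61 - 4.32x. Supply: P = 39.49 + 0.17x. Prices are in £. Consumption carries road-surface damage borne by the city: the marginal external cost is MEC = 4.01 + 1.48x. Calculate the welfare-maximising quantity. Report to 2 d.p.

x* = 18.44

Social marginal benefit = demand − MEC = 149.60 - 5.80x.
Set SMB = MC: 149.60 - 5.80x = 39.49 + 0.17x → x* = 18.4439.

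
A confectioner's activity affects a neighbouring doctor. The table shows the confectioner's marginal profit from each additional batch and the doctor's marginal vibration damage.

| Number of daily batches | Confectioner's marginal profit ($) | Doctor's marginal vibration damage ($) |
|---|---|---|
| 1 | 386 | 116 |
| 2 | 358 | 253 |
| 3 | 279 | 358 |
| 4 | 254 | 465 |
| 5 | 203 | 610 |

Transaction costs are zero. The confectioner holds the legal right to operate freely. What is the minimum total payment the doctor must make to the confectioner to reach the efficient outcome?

Left alone the confectioner would choose level 5 (marginal profit stays positive).
Efficient level: k* = 2 (marginal profit ≥ marginal vibration damage through 2).
The doctor must at least cover the confectioner's forgone profit from cutting 5→2: 279 + 254 + 203 = 736.

$736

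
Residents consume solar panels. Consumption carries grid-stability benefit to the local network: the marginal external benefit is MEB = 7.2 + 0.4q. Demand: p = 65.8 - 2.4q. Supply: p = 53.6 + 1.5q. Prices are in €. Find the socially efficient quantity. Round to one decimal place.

q* = 5.5

Social marginal benefit = demand + MEB = 73.0 - 2.0q.
Set SMB = MC: 73.0 - 2.0q = 53.6 + 1.5q → q* = 5.5429.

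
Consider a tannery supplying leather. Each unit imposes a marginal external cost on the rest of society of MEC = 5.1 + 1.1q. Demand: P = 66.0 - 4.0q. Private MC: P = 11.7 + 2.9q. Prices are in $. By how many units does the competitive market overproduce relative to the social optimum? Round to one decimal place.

1.7 units

Market equilibrium (private): 11.7 + 2.9q = 66.0 - 4.0q → q_m = 7.8696.
Social marginal cost = private MC + MEC = 16.8 + 4.0q.
Set SMC = demand: 16.8 + 4.0q = 66.0 - 4.0q → q* = 6.1500.
Gap = |7.8696 − 6.1500| = 1.7196.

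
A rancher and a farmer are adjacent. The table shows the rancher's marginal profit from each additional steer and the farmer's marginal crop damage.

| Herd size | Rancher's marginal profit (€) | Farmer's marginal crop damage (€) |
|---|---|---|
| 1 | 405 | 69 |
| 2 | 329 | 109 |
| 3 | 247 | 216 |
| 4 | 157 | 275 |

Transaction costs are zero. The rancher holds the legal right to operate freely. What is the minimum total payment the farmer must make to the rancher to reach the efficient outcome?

Left alone the rancher would choose level 4 (marginal profit stays positive).
Efficient level: k* = 3 (marginal profit ≥ marginal crop damage through 3).
The farmer must at least cover the rancher's forgone profit from cutting 4→3: 157 = 157.

€157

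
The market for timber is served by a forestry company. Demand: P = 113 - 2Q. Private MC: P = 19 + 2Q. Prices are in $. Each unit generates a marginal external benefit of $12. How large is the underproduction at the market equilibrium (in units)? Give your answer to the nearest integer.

Market equilibrium (private): 19 + 2Q = 113 - 2Q → Q_m = 23.5000.
Social marginal cost = private MC − MEB = 7 + 2Q.
Set SMC = demand: 7 + 2Q = 113 - 2Q → Q* = 26.5000.
Gap = |23.5000 − 26.5000| = 3.0000.

3 units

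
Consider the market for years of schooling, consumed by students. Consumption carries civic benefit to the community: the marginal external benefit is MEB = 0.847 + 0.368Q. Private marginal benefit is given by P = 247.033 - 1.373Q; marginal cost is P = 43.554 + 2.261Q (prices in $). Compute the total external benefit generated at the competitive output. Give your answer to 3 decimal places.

Market equilibrium (private): 43.554 + 2.261Q = 247.033 - 1.373Q → Q_m = 55.9931.
Total external benefit = ∫₀^{Q_m} (0.847 + 0.368Q) dQ = 0.847×55.9931 + ½×0.368×55.9931² = 624.3080.

$624.308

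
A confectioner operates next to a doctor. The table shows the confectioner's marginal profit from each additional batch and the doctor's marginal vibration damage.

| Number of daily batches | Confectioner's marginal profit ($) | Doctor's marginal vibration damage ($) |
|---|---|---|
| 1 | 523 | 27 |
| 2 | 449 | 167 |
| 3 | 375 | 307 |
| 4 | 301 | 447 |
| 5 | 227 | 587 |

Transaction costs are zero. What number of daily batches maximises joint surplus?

3

Bargaining reaches the level where marginal profit last exceeds marginal vibration damage.
That holds through level 3 (375 ≥ 307) but not at 4 (301 < 447).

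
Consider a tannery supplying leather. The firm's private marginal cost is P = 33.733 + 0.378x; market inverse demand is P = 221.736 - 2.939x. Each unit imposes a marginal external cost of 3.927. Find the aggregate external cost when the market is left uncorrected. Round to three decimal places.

222.577

Market equilibrium (private): 33.733 + 0.378x = 221.736 - 2.939x → x_m = 56.6786.
Total external cost = MEC × x_m = 3.927 × 56.6786 = 222.5769.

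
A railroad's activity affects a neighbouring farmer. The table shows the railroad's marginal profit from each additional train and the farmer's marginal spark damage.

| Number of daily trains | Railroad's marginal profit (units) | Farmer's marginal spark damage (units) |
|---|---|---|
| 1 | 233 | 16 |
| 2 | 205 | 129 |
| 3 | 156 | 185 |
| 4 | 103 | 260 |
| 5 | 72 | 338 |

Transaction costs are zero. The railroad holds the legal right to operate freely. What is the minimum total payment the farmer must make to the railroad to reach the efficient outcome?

Left alone the railroad would choose level 5 (marginal profit stays positive).
Efficient level: k* = 2 (marginal profit ≥ marginal spark damage through 2).
The farmer must at least cover the railroad's forgone profit from cutting 5→2: 156 + 103 + 72 = 331.

331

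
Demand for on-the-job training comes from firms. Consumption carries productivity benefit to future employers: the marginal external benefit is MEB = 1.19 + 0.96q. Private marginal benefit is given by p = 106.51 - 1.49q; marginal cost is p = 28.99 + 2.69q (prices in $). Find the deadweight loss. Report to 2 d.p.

DWL = $56.02

Market equilibrium (private): 28.99 + 2.69q = 106.51 - 1.49q → q_m = 18.5455.
Social marginal benefit = demand + MEB = 107.70 - 0.53q.
Set SMB = MC: 107.70 - 0.53q = 28.99 + 2.69q → q* = 24.4441.
The loss is the area between SMB and MC from q* to q_m; with linear curves that's a triangle of height MEB(q_m).
DWL = ½ × 5.8986 × 18.9936 = 56.0178.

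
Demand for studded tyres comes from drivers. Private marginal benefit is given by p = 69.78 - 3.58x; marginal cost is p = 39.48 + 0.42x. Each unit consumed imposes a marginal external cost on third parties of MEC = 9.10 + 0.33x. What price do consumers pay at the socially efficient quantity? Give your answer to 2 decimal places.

P = 52.25

Social marginal benefit = demand − MEC = 60.68 - 3.91x.
Set SMB = MC: 60.68 - 3.91x = 39.48 + 0.42x → x* = 4.8961.
Consumer price on the demand curve at x*: 69.78 − 3.58×4.8961 = 52.2520.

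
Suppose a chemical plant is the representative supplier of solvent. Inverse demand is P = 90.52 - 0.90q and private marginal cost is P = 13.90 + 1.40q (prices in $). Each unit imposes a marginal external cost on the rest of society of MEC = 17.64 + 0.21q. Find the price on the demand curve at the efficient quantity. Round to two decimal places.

P = $69.37

Social marginal cost = private MC + MEC = 31.54 + 1.61q.
Set SMC = demand: 31.54 + 1.61q = 90.52 - 0.90q → q* = 23.4980.
Consumer price on the demand curve at q*: 90.52 − 0.90×23.4980 = 69.3718.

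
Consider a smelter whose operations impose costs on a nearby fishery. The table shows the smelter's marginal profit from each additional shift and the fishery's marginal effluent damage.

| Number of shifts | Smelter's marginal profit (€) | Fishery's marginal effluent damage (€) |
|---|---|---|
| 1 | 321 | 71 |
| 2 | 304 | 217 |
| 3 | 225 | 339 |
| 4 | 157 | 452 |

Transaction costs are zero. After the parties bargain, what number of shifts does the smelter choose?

Bargaining reaches the level where marginal profit last exceeds marginal effluent damage.
That holds through level 2 (304 ≥ 217) but not at 3 (225 < 339).

2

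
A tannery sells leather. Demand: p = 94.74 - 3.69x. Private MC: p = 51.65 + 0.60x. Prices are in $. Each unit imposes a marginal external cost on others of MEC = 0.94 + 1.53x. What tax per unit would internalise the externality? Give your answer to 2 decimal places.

tax = $12.02 per unit

Social marginal cost = private MC + MEC = 52.59 + 2.13x.
Set SMC = demand: 52.59 + 2.13x = 94.74 - 3.69x → x* = 7.2423.
The Pigouvian tax equals MEC at x*: 0.94 + 1.53×7.2423 = 12.0207.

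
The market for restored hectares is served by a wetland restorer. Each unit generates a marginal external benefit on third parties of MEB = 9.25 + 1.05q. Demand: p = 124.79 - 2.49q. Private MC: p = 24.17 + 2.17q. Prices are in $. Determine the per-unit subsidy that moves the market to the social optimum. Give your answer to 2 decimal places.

subsidy = $41.21 per unit

Social marginal cost = private MC − MEB = 14.92 + 1.12q.
Set SMC = demand: 14.92 + 1.12q = 124.79 - 2.49q → q* = 30.4349.
The Pigouvian subsidy equals MEB at q*: 9.25 + 1.05×30.4349 = 41.2066.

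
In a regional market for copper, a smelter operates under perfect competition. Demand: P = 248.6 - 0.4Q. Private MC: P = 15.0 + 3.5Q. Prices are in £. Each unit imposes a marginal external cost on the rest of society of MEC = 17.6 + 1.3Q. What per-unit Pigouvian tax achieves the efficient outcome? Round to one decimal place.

tax = £71.6 per unit

Social marginal cost = private MC + MEC = 32.6 + 4.8Q.
Set SMC = demand: 32.6 + 4.8Q = 248.6 - 0.4Q → Q* = 41.5385.
The Pigouvian tax equals MEC at Q*: 17.6 + 1.3×41.5385 = 71.6001.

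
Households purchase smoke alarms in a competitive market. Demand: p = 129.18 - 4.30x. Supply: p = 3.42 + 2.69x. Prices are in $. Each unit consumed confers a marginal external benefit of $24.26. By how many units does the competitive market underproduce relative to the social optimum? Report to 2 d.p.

3.47 units

Market equilibrium (private): 3.42 + 2.69x = 129.18 - 4.30x → x_m = 17.9914.
Social marginal benefit = demand + MEB = 153.44 - 4.30x.
Set SMB = MC: 153.44 - 4.30x = 3.42 + 2.69x → x* = 21.4621.
Gap = |17.9914 − 21.4621| = 3.4707.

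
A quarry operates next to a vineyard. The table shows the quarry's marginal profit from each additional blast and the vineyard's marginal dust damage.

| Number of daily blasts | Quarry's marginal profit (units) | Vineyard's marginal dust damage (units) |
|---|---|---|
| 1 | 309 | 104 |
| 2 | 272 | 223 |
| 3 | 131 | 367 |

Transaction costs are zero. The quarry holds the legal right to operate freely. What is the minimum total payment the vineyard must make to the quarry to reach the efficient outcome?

Left alone the quarry would choose level 3 (marginal profit stays positive).
Efficient level: k* = 2 (marginal profit ≥ marginal dust damage through 2).
The vineyard must at least cover the quarry's forgone profit from cutting 3→2: 131 = 131.

131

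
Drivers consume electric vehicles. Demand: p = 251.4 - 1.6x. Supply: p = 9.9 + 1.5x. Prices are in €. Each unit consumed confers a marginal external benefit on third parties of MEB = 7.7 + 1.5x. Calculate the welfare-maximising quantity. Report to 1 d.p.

Social marginal benefit = demand + MEB = 259.1 - 0.1x.
Set SMB = MC: 259.1 - 0.1x = 9.9 + 1.5x → x* = 155.7500.

x* = 155.8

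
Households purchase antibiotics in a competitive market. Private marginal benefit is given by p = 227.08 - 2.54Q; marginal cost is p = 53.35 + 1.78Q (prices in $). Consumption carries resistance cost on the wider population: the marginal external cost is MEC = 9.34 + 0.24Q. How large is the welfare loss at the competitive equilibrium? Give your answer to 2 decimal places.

DWL = $39.55

Market equilibrium (private): 53.35 + 1.78Q = 227.08 - 2.54Q → Q_m = 40.2153.
Social marginal benefit = demand − MEC = 217.74 - 2.78Q.
Set SMB = MC: 217.74 - 2.78Q = 53.35 + 1.78Q → Q* = 36.0504.
Between Q* and Q_m the wedge MC − SMB runs linearly from 0 to MEC(Q_m), so the loss is a triangle.
DWL = ½ × 4.1649 × 18.9917 = 39.5493.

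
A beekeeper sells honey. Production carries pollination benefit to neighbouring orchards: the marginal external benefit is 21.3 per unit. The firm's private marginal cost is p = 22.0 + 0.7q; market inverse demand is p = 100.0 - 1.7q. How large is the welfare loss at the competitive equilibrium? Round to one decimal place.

DWL = 94.5

Market equilibrium (private): 22.0 + 0.7q = 100.0 - 1.7q → q_m = 32.5000.
Social marginal cost = private MC − MEB = 0.7 + 0.7q.
Set SMC = demand: 0.7 + 0.7q = 100.0 - 1.7q → q* = 41.3750.
Height of the DWL triangle at q_m is demand(q_m) − SMC(q_m) = MEB(q_m) = 21.3000.
DWL = ½ × 8.8750 × 21.3000 = 94.5188.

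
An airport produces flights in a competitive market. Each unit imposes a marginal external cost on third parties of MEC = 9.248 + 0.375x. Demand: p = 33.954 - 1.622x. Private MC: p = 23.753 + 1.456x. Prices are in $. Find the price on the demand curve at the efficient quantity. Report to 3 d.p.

P = $33.506

Social marginal cost = private MC + MEC = 33.001 + 1.831x.
Set SMC = demand: 33.001 + 1.831x = 33.954 - 1.622x → x* = 0.2760.
Consumer price on the demand curve at x*: 33.954 − 1.622×0.2760 = 33.5063.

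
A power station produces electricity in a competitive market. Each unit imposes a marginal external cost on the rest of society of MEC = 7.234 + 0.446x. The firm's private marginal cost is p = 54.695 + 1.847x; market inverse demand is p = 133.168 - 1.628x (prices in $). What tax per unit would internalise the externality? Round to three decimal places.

Social marginal cost = private MC + MEC = 61.929 + 2.293x.
Set SMC = demand: 61.929 + 2.293x = 133.168 - 1.628x → x* = 18.1686.
The Pigouvian tax equals MEC at x*: 7.234 + 0.446×18.1686 = 15.3372.

tax = $15.337 per unit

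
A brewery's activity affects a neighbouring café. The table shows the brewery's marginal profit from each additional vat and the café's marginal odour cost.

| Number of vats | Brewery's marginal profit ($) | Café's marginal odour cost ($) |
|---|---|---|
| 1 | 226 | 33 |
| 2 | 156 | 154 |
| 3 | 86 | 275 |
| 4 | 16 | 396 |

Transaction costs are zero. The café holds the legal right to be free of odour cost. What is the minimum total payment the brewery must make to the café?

$187

Efficient level: marginal profit ≥ marginal odour cost through level 2, so k* = 2.
With the café holding the right, the brewery must at least compensate total damage at k*: 33 + 154 = 187.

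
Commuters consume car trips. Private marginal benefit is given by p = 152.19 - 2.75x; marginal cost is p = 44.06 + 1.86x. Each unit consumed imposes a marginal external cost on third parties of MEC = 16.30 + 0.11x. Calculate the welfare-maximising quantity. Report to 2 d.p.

x* = 19.46

Social marginal benefit = demand − MEC = 135.89 - 2.86x.
Set SMB = MC: 135.89 - 2.86x = 44.06 + 1.86x → x* = 19.4555.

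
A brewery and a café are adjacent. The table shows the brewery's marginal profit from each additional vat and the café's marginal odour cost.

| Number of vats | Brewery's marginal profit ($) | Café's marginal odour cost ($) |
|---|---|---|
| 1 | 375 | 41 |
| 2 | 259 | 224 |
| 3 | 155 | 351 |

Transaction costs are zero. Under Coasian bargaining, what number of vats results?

Bargaining reaches the level where marginal profit last exceeds marginal odour cost.
That holds through level 2 (259 ≥ 224) but not at 3 (155 < 351).

2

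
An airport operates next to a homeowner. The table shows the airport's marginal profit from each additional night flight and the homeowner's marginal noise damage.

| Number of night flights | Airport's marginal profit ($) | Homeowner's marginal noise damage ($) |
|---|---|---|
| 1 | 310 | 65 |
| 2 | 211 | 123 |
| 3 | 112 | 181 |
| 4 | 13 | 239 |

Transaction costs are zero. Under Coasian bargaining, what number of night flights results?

2

Bargaining reaches the level where marginal profit last exceeds marginal noise damage.
That holds through level 2 (211 ≥ 123) but not at 3 (112 < 181).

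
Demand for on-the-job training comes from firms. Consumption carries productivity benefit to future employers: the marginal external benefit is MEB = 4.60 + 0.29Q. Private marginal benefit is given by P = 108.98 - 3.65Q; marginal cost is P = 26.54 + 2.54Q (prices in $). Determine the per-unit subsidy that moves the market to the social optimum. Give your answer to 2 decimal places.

subsidy = $8.88 per unit

Social marginal benefit = demand + MEB = 113.58 - 3.36Q.
Set SMB = MC: 113.58 - 3.36Q = 26.54 + 2.54Q → Q* = 14.7525.
The Pigouvian subsidy equals MEB at Q*: 4.60 + 0.29×14.7525 = 8.8782.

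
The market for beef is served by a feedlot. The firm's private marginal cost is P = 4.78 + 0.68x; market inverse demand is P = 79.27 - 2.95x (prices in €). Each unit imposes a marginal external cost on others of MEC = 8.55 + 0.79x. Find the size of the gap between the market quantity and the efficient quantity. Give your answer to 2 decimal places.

5.60 units

Market equilibrium (private): 4.78 + 0.68x = 79.27 - 2.95x → x_m = 20.5207.
Social marginal cost = private MC + MEC = 13.33 + 1.47x.
Set SMC = demand: 13.33 + 1.47x = 79.27 - 2.95x → x* = 14.9186.
Gap = |20.5207 − 14.9186| = 5.6021.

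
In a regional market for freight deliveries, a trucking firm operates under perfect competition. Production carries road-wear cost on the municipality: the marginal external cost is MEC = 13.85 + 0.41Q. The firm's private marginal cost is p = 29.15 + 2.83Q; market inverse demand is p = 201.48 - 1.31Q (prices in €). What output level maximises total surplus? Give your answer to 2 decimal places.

Social marginal cost = private MC + MEC = 43.00 + 3.24Q.
Set SMC = demand: 43.00 + 3.24Q = 201.48 - 1.31Q → Q* = 34.8308.

Q* = 34.83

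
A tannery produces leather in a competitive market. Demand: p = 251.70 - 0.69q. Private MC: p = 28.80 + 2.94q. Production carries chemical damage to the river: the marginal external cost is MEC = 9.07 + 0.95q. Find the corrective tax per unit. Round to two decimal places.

Social marginal cost = private MC + MEC = 37.87 + 3.89q.
Set SMC = demand: 37.87 + 3.89q = 251.70 - 0.69q → q* = 46.6878.
The Pigouvian tax equals MEC at q*: 9.07 + 0.95×46.6878 = 53.4234.

tax = 53.42 per unit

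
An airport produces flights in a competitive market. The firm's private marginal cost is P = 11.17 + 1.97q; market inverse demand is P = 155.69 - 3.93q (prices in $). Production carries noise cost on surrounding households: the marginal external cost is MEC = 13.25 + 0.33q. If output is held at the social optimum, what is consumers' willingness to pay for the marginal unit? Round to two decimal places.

Social marginal cost = private MC + MEC = 24.42 + 2.30q.
Set SMC = demand: 24.42 + 2.30q = 155.69 - 3.93q → q* = 21.0706.
Consumer price on the demand curve at q*: 155.69 − 3.93×21.0706 = 72.8825.

P = $72.88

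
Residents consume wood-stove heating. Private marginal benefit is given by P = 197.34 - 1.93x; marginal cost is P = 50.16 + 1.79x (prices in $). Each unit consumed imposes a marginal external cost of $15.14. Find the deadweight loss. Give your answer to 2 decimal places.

DWL = $30.81

Market equilibrium (private): 50.16 + 1.79x = 197.34 - 1.93x → x_m = 39.5645.
Social marginal benefit = demand − MEC = 182.20 - 1.93x.
Set SMB = MC: 182.20 - 1.93x = 50.16 + 1.79x → x* = 35.4946.
The welfare-loss triangle has base |x_m − x*| and height MEC(x_m) (the vertical gap between SMB and MC is zero at x* and MEC at x_m).
DWL = ½ × 4.0699 × 15.1400 = 30.8091.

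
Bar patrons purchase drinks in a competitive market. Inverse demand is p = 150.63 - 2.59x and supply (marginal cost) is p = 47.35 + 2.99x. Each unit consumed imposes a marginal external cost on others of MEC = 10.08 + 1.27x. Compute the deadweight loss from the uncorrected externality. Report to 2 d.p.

Market equilibrium (private): 47.35 + 2.99x = 150.63 - 2.59x → x_m = 18.5090.
Social marginal benefit = demand − MEC = 140.55 - 3.86x.
Set SMB = MC: 140.55 - 3.86x = 47.35 + 2.99x → x* = 13.6058.
Between x* and x_m the wedge MC − SMB runs linearly from 0 to MEC(x_m), so the loss is a triangle.
DWL = ½ × 4.9032 × 33.5864 = 82.3404.

DWL = 82.34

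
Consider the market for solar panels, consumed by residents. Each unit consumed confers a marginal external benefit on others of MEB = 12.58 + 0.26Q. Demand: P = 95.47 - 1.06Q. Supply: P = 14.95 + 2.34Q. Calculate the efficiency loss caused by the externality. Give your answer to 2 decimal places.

DWL = 55.91

Market equilibrium (private): 14.95 + 2.34Q = 95.47 - 1.06Q → Q_m = 23.6824.
Social marginal benefit = demand + MEB = 108.05 - 0.80Q.
Set SMB = MC: 108.05 - 0.80Q = 14.95 + 2.34Q → Q* = 29.6497.
The welfare-loss triangle has base |Q_m − Q*| and height MEB(Q_m) (the vertical gap between SMB and MC is zero at Q* and MEB at Q_m).
DWL = ½ × 5.9673 × 18.7374 = 55.9058.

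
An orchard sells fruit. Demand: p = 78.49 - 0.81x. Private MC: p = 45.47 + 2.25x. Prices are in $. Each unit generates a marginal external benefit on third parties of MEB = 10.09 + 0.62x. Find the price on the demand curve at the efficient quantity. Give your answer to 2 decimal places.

Social marginal cost = private MC − MEB = 35.38 + 1.63x.
Set SMC = demand: 35.38 + 1.63x = 78.49 - 0.81x → x* = 17.6680.
Consumer price on the demand curve at x*: 78.49 − 0.81×17.6680 = 64.1789.

P = $64.18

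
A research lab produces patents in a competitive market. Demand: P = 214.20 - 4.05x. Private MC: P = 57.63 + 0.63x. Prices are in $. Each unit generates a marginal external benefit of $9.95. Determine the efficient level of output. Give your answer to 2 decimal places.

Social marginal cost = private MC − MEB = 47.68 + 0.63x.
Set SMC = demand: 47.68 + 0.63x = 214.20 - 4.05x → x* = 35.5812.

x* = 35.58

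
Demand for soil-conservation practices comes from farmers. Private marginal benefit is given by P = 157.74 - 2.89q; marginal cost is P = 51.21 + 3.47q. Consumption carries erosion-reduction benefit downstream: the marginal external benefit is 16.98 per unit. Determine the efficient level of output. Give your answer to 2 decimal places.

q* = 19.42

Social marginal benefit = demand + MEB = 174.72 - 2.89q.
Set SMB = MC: 174.72 - 2.89q = 51.21 + 3.47q → q* = 19.4198.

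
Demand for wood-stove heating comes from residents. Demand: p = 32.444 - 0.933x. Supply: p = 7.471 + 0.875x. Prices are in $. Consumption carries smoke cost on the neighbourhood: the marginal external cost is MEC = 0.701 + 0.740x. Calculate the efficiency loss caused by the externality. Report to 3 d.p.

Market equilibrium (private): 7.471 + 0.875x = 32.444 - 0.933x → x_m = 13.8125.
Social marginal benefit = demand − MEC = 31.743 - 1.673x.
Set SMB = MC: 31.743 - 1.673x = 7.471 + 0.875x → x* = 9.5259.
The loss is the area between SMB and MC from x* to x_m; with linear curves that's a triangle of height MEC(x_m).
DWL = ½ × 4.2866 × 10.9223 = 23.4098.

DWL = $23.410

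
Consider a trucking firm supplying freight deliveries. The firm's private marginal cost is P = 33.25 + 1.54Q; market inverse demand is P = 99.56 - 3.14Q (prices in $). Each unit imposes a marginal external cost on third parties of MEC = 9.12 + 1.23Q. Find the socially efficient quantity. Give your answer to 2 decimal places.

Q* = 9.68

Social marginal cost = private MC + MEC = 42.37 + 2.77Q.
Set SMC = demand: 42.37 + 2.77Q = 99.56 - 3.14Q → Q* = 9.6768.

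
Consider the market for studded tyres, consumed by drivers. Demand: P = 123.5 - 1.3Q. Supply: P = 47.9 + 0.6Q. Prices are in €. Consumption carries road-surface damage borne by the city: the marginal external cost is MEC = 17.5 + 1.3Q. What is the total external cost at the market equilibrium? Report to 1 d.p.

€1725.4

Market equilibrium (private): 47.9 + 0.6Q = 123.5 - 1.3Q → Q_m = 39.7895.
Total external cost = ∫₀^{Q_m} (17.5 + 1.3Q) dQ = 17.5×39.7895 + ½×1.3×39.7895² = 1725.3991.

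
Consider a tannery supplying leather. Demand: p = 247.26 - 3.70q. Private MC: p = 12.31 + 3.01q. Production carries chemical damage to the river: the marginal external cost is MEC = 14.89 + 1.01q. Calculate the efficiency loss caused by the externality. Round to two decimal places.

DWL = 163.57

Market equilibrium (private): 12.31 + 3.01q = 247.26 - 3.70q → q_m = 35.0149.
Social marginal cost = private MC + MEC = 27.20 + 4.02q.
Set SMC = demand: 27.20 + 4.02q = 247.26 - 3.70q → q* = 28.5052.
The loss is the area between SMC and demand from q* to q_m; with linear curves that's a triangle of height MEC(q_m).
DWL = ½ × 6.5097 × 50.2551 = 163.5728.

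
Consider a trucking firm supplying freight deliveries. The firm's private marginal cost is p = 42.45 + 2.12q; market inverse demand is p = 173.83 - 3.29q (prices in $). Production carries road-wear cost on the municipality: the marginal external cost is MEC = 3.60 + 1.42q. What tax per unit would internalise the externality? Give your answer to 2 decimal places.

tax = $30.17 per unit

Social marginal cost = private MC + MEC = 46.05 + 3.54q.
Set SMC = demand: 46.05 + 3.54q = 173.83 - 3.29q → q* = 18.7086.
The Pigouvian tax equals MEC at q*: 3.60 + 1.42×18.7086 = 30.1662.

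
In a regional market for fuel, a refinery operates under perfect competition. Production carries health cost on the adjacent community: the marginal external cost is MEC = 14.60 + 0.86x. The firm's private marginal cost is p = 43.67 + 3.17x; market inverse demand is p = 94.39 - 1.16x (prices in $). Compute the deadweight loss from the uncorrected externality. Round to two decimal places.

DWL = $58.65

Market equilibrium (private): 43.67 + 3.17x = 94.39 - 1.16x → x_m = 11.7136.
Social marginal cost = private MC + MEC = 58.27 + 4.03x.
Set SMC = demand: 58.27 + 4.03x = 94.39 - 1.16x → x* = 6.9595.
The welfare-loss triangle has base |x_m − x*| and height MEC(x_m) (the vertical gap between SMC and demand is zero at x* and MEC at x_m).
DWL = ½ × 4.7541 × 24.6737 = 58.6506.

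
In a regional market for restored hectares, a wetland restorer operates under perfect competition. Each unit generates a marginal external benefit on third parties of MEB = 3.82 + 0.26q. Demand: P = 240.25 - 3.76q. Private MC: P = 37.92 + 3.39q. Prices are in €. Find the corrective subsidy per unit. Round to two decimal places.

Social marginal cost = private MC − MEB = 34.10 + 3.13q.
Set SMC = demand: 34.10 + 3.13q = 240.25 - 3.76q → q* = 29.9202.
The Pigouvian subsidy equals MEB at q*: 3.82 + 0.26×29.9202 = 11.5993.

subsidy = €11.60 per unit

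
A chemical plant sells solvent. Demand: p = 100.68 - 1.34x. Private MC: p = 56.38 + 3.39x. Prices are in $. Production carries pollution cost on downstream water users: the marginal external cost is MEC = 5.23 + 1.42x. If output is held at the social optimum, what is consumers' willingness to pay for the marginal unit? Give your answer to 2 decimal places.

Social marginal cost = private MC + MEC = 61.61 + 4.81x.
Set SMC = demand: 61.61 + 4.81x = 100.68 - 1.34x → x* = 6.3528.
Consumer price on the demand curve at x*: 100.68 − 1.34×6.3528 = 92.1672.

P = $92.17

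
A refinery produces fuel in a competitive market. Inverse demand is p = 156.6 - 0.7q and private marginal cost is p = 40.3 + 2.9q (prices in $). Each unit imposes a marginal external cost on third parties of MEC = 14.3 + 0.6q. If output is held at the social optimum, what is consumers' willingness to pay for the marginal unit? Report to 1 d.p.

Social marginal cost = private MC + MEC = 54.6 + 3.5q.
Set SMC = demand: 54.6 + 3.5q = 156.6 - 0.7q → q* = 24.2857.
Consumer price on the demand curve at q*: 156.6 − 0.7×24.2857 = 139.6000.

P = $139.6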